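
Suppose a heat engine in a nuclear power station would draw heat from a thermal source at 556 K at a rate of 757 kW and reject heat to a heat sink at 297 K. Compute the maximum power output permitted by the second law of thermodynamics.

The second-law ceiling is the Carnot efficiency, η_max = 1 − T_C/T_H = 1 − 297.00/556.00 = 0.4658.
W_max = η_max · Q_H = 0.4658 × 757 = 353 kW.

Ẇ_max ≈ 353 kW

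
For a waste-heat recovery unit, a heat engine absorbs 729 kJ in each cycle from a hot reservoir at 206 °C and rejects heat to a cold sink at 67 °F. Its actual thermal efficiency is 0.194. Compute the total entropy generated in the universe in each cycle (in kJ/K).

ΔS_univ ≈ 0.487 kJ/K

T_H = 206 °C → 206 + 273.15 = 479.15 K.
T_C = 67 °F → (67 − 32) × 5/9 = 19.44 °C = 292.59 K.
W = η·Q_H = 0.194 × 729 = 141.4 kJ, so Q_C = Q_H − W = 587.6 kJ.
The hot reservoir loses entropy Q_H/T_H = 729/479.15 = 1.521 kJ/K; the cold reservoir gains Q_C/T_C = 587.6/292.59 = 2.008 kJ/K.
ΔS_univ = −Q_H/T_H + Q_C/T_C = 0.487 kJ/K (> 0, since η = 0.194 < η_Carnot = 0.389).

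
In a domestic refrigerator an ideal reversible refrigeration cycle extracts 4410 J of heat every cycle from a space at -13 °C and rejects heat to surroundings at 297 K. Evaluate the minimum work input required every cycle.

T_C = -13 °C → -13 + 273.15 = 260.15 K.
For a reversible refrigerator, COP_R = T_C/(T_H − T_C) = 260.15/36.85 = 7.0597.
W = Q_C/COP_R = 4410/7.0597 = 624.7 J.

W_in ≈ 624.7 J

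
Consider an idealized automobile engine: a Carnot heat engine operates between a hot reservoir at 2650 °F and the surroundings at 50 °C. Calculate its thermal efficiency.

T_H = 2650 °F → (2650 − 32) × 5/9 = 1454.44 °C = 1727.59 K.
T_C = 50 °C → 50 + 273.15 = 323.15 K.
Since the cycle is reversible, η = 1 − T_C/T_H = 1 − 323.15/1727.59 = 0.813.

η ≈ 0.813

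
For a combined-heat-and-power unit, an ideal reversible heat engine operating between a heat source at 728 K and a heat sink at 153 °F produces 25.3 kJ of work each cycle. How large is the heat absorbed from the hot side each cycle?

Q_H ≈ 47.5 kJ

T_C = 153 °F → (153 − 32) × 5/9 = 67.22 °C = 340.37 K.
Carnot efficiency: η = 1 − T_C/T_H = 1 − 340.37/728.00 = 0.5325.
Q_H = W/η = 25.3/0.5325 = 47.5 kJ.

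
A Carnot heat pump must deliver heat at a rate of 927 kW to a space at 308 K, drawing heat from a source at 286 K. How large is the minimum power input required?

Ẇ_in ≈ 66.2 kW

COP_HP = T_H/(T_H − T_C) = 308.00/22.00 = 14.0000.
W = Q_H/COP_HP = 927/14.0000 = 66.2 kW.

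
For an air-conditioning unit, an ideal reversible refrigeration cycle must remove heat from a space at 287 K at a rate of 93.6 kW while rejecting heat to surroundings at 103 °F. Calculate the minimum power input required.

Ẇ_in ≈ 8.35 kW

T_H = 103 °F → (103 − 32) × 5/9 = 39.44 °C = 312.59 K.
Carnot COP: COP_R = T_C/(T_H − T_C) = 287.00/25.59 = 11.2134.
W = Q_C/COP_R = 93.6/11.2134 = 8.35 kW.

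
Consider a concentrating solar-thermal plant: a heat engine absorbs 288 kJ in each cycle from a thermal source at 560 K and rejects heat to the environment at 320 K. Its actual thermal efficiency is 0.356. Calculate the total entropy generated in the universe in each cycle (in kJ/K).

ΔS_univ ≈ 0.0653 kJ/K

W = η·Q_H = 0.356 × 288 = 102.5 kJ, so Q_C = Q_H − W = 185.5 kJ.
The hot reservoir loses entropy Q_H/T_H = 288/560.00 = 0.5143 kJ/K; the cold reservoir gains Q_C/T_C = 185.5/320.00 = 0.5796 kJ/K.
ΔS_univ = −Q_H/T_H + Q_C/T_C = 0.0653 kJ/K (> 0, since η = 0.356 < η_Carnot = 0.429).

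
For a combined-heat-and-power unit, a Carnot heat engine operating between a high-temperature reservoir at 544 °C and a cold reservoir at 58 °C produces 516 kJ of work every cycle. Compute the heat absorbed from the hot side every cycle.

Q_H ≈ 868 kJ

T_H = 544 °C → 544 + 273.15 = 817.15 K.
T_C = 58 °C → 58 + 273.15 = 331.15 K.
Carnot efficiency: η = 1 − T_C/T_H = 1 − 331.15/817.15 = 0.5948.
Q_H = W/η = 516/0.5948 = 868 kJ.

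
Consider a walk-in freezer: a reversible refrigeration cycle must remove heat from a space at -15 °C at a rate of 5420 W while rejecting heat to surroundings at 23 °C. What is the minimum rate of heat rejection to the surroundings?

Q̇_H ≈ 6218 W

T_H = 23 °C → 23 + 273.15 = 296.15 K.
T_C = -15 °C → -15 + 273.15 = 258.15 K.
For a reversible cycle Q_H/Q_C = T_H/T_C, so Q_H = Q_C·T_H/T_C = 5420 × 296.15/258.15 = 6218 W.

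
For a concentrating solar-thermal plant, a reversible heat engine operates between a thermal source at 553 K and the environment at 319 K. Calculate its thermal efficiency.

η ≈ 0.423

η_rev = 1 − T_C/T_H = 1 − 319.00/553.00 = 0.423.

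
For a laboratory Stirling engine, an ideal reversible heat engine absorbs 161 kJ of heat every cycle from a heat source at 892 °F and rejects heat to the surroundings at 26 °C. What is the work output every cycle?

W ≈ 96.9 kJ

T_H = 892 °F → (892 − 32) × 5/9 = 477.78 °C = 750.93 K.
T_C = 26 °C → 26 + 273.15 = 299.15 K.
Since the cycle is reversible, η = 1 − T_C/T_H = 1 − 299.15/750.93 = 0.6016.
W = η·Q_H = 0.6016 × 161 = 96.9 kJ.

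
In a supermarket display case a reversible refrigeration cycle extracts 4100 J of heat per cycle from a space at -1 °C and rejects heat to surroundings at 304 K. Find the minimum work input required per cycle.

W_in ≈ 480 J

T_C = -1 °C → -1 + 273.15 = 272.15 K.
COP_R = T_C/(T_H − T_C) = 272.15/31.85 = 8.5447.
W = Q_C/COP_R = 4100/8.5447 = 480 J.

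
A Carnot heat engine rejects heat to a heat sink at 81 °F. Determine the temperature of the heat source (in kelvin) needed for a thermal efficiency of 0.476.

T_C = 81 °F → (81 − 32) × 5/9 = 27.22 °C = 300.37 K.
From η = 1 − T_C/T_H, solving for T_H gives T_H = T_C/(1 − η) = 300.37/(1 − 0.476) = 573.2 K.

T_H ≈ 573.2 K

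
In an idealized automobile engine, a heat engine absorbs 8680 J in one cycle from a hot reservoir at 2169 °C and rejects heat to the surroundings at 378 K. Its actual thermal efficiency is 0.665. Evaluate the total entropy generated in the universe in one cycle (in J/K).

ΔS_univ ≈ 4.138 J/K

T_H = 2169 °C → 2169 + 273.15 = 2442.15 K.
W = η·Q_H = 0.665 × 8680 = 5772 J, so Q_C = Q_H − W = 2908 J.
Reservoir entropy changes: ΔS_H = −Q_H/T_H = −8680/2442.15 = -3.554 J/K and ΔS_C = +Q_C/T_C = 2908/378.00 = 7.693 J/K.
ΔS_univ = −Q_H/T_H + Q_C/T_C = 4.138 J/K (> 0, since η = 0.665 < η_Carnot = 0.845).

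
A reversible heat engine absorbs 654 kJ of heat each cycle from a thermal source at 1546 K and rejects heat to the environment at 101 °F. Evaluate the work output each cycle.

W ≈ 522 kJ

T_C = 101 °F → (101 − 32) × 5/9 = 38.33 °C = 311.48 K.
The Carnot efficiency is η = 1 − T_C/T_H = 1 − 311.48/1546.00 = 0.7985.
W = η·Q_H = 0.7985 × 654 = 522 kJ.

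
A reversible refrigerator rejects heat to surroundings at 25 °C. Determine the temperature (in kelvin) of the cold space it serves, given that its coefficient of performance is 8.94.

T_C ≈ 268.2 K

T_H = 25 °C → 25 + 273.15 = 298.15 K.
COP_R = T_C/(T_H − T_C) ⇒ T_C = T_H·COP_R/(1 + COP_R) = 298.15 × 8.94/(1 + 8.94) = 268.2 K.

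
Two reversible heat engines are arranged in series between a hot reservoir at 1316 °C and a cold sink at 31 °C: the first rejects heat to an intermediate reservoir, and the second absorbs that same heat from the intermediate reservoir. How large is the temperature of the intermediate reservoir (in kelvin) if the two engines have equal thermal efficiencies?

T_H = 1316 °C → 1316 + 273.15 = 1589.15 K.
T_C = 31 °C → 31 + 273.15 = 304.15 K.
Equal efficiencies require 1 − T_m/T_H = 1 − T_C/T_m, i.e. T_m/T_H = T_C/T_m, so T_m = √(T_H·T_C) = √(1589.15 × 304.15) = 695 K.

T_m ≈ 695 K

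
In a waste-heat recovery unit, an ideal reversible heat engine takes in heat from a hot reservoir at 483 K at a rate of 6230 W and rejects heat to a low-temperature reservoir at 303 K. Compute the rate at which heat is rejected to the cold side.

Since the cycle is reversible, η = 1 − T_C/T_H = 1 − 303.00/483.00 = 0.3727.
For a reversible cycle Q_C/Q_H = T_C/T_H, so Q_C = 6230 × 303.00/483.00 = 3910 W.

Q̇_C ≈ 3910 W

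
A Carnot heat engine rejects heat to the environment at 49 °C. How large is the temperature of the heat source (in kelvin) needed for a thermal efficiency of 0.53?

T_H ≈ 685 K

T_C = 49 °C → 49 + 273.15 = 322.15 K.
From η = 1 − T_C/T_H, solving for T_H gives T_H = T_C/(1 − η) = 322.15/(1 − 0.53) = 685 K.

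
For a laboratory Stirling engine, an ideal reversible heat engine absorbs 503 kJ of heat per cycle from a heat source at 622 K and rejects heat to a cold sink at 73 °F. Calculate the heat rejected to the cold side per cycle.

Q_C ≈ 239 kJ

T_C = 73 °F → (73 − 32) × 5/9 = 22.78 °C = 295.93 K.
Since the cycle is reversible, η = 1 − T_C/T_H = 1 − 295.93/622.00 = 0.5242.
For a reversible cycle Q_C/Q_H = T_C/T_H, so Q_C = 503 × 295.93/622.00 = 239 kJ.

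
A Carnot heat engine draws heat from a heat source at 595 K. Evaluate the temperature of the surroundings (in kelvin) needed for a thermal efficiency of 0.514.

From η = 1 − T_C/T_H, T_C = T_H·(1 − η) = 595.00 × (1 − 0.514) = 289 K.

T_C ≈ 289 K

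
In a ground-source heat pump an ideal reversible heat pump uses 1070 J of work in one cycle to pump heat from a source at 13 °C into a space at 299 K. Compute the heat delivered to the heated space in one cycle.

Q_H ≈ 24900 J

T_C = 13 °C → 13 + 273.15 = 286.15 K.
The Carnot heat-pump COP is COP_HP = T_H/(T_H − T_C) = 299.00/12.85 = 23.2685.
Q_H = COP_HP · W = 23.2685 × 1070 = 24900 J.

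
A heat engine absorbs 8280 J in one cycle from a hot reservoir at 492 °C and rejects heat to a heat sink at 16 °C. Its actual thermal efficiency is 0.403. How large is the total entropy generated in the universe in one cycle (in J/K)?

T_H = 492 °C → 492 + 273.15 = 765.15 K.
T_C = 16 °C → 16 + 273.15 = 289.15 K.
W = η·Q_H = 0.403 × 8280 = 3337 J, so Q_C = Q_H − W = 4943 J.
Reservoir entropy changes: ΔS_H = −Q_H/T_H = −8280/765.15 = -10.82 J/K and ΔS_C = +Q_C/T_C = 4943/289.15 = 17.10 J/K.
ΔS_univ = −Q_H/T_H + Q_C/T_C = 6.27 J/K (> 0, since η = 0.403 < η_Carnot = 0.622).

ΔS_univ ≈ 6.27 J/K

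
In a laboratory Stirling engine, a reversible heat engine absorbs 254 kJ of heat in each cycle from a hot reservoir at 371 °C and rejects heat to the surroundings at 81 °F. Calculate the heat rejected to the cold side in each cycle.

Q_C ≈ 118.4 kJ

T_H = 371 °C → 371 + 273.15 = 644.15 K.
T_C = 81 °F → (81 − 32) × 5/9 = 27.22 °C = 300.37 K.
Carnot efficiency: η = 1 − T_C/T_H = 1 − 300.37/644.15 = 0.5337.
For a reversible cycle Q_C/Q_H = T_C/T_H, so Q_C = 254 × 300.37/644.15 = 118.4 kJ.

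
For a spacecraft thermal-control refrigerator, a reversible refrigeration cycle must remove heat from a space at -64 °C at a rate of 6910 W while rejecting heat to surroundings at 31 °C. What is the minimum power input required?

T_H = 31 °C → 31 + 273.15 = 304.15 K.
T_C = -64 °C → -64 + 273.15 = 209.15 K.
For a reversible refrigerator, COP_R = T_C/(T_H − T_C) = 209.15/95.00 = 2.2016.
W = Q_C/COP_R = 6910/2.2016 = 3140 W.

Ẇ_in ≈ 3140 W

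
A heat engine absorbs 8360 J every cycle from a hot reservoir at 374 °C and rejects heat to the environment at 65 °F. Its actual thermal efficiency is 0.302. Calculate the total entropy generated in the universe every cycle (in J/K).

ΔS_univ ≈ 7.10 J/K

T_H = 374 °C → 374 + 273.15 = 647.15 K.
T_C = 65 °F → (65 − 32) × 5/9 = 18.33 °C = 291.48 K.
W = η·Q_H = 0.302 × 8360 = 2525 J, so Q_C = Q_H − W = 5835 J.
Entropy balance on the reservoirs: −Q_H/T_H = -12.92 J/K, +Q_C/T_C = 20.02 J/K.
ΔS_univ = −Q_H/T_H + Q_C/T_C = 7.10 J/K (> 0, since η = 0.302 < η_Carnot = 0.550).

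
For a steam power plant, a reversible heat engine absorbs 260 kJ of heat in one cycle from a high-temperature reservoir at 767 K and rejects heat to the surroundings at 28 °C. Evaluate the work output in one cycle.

T_C = 28 °C → 28 + 273.15 = 301.15 K.
η_rev = 1 − T_C/T_H = 1 − 301.15/767.00 = 0.6074.
W = η·Q_H = 0.6074 × 260 = 158 kJ.

W ≈ 158 kJ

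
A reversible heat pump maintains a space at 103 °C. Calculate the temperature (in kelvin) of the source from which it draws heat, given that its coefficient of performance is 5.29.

T_H = 103 °C → 103 + 273.15 = 376.15 K.
COP_HP = T_H/(T_H − T_C) ⇒ T_C = T_H·(COP_HP − 1)/COP_HP = 376.15 × (5.29 − 1)/5.29 = 305 K.

T_C ≈ 305 K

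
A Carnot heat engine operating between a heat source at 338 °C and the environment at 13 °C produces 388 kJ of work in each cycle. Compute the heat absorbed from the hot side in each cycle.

T_H = 338 °C → 338 + 273.15 = 611.15 K.
T_C = 13 °C → 13 + 273.15 = 286.15 K.
For a reversible engine, η = 1 − T_C/T_H = 1 − 286.15/611.15 = 0.5318.
Q_H = W/η = 388/0.5318 = 730 kJ.

Q_H ≈ 730 kJ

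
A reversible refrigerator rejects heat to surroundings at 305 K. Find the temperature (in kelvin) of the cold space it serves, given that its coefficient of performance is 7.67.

T_C ≈ 270 K

COP_R = T_C/(T_H − T_C) ⇒ T_C = T_H·COP_R/(1 + COP_R) = 305.00 × 7.67/(1 + 7.67) = 270 K.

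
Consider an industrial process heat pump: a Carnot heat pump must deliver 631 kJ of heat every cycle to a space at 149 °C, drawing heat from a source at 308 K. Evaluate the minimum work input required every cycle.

W_in ≈ 170.6 kJ

T_H = 149 °C → 149 + 273.15 = 422.15 K.
The Carnot heat-pump COP is COP_HP = T_H/(T_H − T_C) = 422.15/114.15 = 3.6982.
W = Q_H/COP_HP = 631/3.6982 = 170.6 kJ.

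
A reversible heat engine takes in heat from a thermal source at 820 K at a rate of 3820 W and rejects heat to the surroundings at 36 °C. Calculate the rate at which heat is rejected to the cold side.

Q̇_C ≈ 1440 W

T_C = 36 °C → 36 + 273.15 = 309.15 K.
Carnot efficiency: η = 1 − T_C/T_H = 1 − 309.15/820.00 = 0.6230.
For a reversible cycle Q_C/Q_H = T_C/T_H, so Q_C = 3820 × 309.15/820.00 = 1440 W.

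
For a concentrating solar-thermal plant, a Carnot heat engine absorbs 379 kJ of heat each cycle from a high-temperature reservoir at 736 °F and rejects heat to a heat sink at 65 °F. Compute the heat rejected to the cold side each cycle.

T_H = 736 °F → (736 − 32) × 5/9 = 391.11 °C = 664.26 K.
T_C = 65 °F → (65 − 32) × 5/9 = 18.33 °C = 291.48 K.
η_rev = 1 − T_C/T_H = 1 − 291.48/664.26 = 0.5612.
For a reversible cycle Q_C/Q_H = T_C/T_H, so Q_C = 379 × 291.48/664.26 = 166.3 kJ.

Q_C ≈ 166.3 kJ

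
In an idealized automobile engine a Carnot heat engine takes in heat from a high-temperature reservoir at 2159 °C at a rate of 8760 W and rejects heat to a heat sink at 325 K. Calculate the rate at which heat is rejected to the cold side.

Q̇_C ≈ 1170 W

T_H = 2159 °C → 2159 + 273.15 = 2432.15 K.
Since the cycle is reversible, η = 1 − T_C/T_H = 1 − 325.00/2432.15 = 0.8664.
For a reversible cycle Q_C/Q_H = T_C/T_H, so Q_C = 8760 × 325.00/2432.15 = 1170 W.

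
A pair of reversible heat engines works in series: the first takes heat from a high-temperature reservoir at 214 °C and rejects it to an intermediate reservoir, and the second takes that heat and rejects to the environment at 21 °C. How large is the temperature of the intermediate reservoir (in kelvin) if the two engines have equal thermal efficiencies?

T_m ≈ 379 K

T_H = 214 °C → 214 + 273.15 = 487.15 K.
T_C = 21 °C → 21 + 273.15 = 294.15 K.
Equal efficiencies require 1 − T_m/T_H = 1 − T_C/T_m, i.e. T_m/T_H = T_C/T_m, so T_m = √(T_H·T_C) = √(487.15 × 294.15) = 379 K.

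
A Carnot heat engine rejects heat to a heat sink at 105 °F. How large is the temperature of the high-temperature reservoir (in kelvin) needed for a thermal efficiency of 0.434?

T_H ≈ 554 K

T_C = 105 °F → (105 − 32) × 5/9 = 40.56 °C = 313.71 K.
From η = 1 − T_C/T_H, solving for T_H gives T_H = T_C/(1 − η) = 313.71/(1 − 0.434) = 554 K.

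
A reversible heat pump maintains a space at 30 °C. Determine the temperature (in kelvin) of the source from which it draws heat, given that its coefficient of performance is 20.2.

T_H = 30 °C → 30 + 273.15 = 303.15 K.
COP_HP = T_H/(T_H − T_C) ⇒ T_C = T_H·(COP_HP − 1)/COP_HP = 303.15 × (20.2 − 1)/20.2 = 288 K.

T_C ≈ 288 K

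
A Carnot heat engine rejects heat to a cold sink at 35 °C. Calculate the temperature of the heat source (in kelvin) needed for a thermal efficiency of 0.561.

T_H ≈ 702 K

T_C = 35 °C → 35 + 273.15 = 308.15 K.
From η = 1 − T_C/T_H, solving for T_H gives T_H = T_C/(1 − η) = 308.15/(1 − 0.561) = 702 K.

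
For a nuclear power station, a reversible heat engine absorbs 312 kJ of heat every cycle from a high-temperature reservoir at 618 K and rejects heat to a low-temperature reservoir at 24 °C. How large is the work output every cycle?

T_C = 24 °C → 24 + 273.15 = 297.15 K.
Since the cycle is reversible, η = 1 − T_C/T_H = 1 − 297.15/618.00 = 0.5192.
W = η·Q_H = 0.5192 × 312 = 162.0 kJ.

W ≈ 162.0 kJ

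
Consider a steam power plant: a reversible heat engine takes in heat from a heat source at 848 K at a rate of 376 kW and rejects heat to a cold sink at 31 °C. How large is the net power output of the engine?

Ẇ ≈ 241.1 kW

T_C = 31 °C → 31 + 273.15 = 304.15 K.
For a reversible engine, η = 1 − T_C/T_H = 1 − 304.15/848.00 = 0.6413.
W = η·Q_H = 0.6413 × 376 = 241.1 kW.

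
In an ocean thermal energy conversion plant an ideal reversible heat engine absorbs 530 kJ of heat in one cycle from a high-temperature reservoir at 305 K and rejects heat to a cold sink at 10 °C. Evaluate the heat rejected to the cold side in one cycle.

T_C = 10 °C → 10 + 273.15 = 283.15 K.
The Carnot efficiency is η = 1 − T_C/T_H = 1 − 283.15/305.00 = 0.0716.
For a reversible cycle Q_C/Q_H = T_C/T_H, so Q_C = 530 × 283.15/305.00 = 492 kJ.

Q_C ≈ 492 kJ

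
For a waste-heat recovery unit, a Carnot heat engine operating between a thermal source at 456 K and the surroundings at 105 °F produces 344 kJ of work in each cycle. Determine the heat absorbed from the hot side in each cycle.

T_C = 105 °F → (105 − 32) × 5/9 = 40.56 °C = 313.71 K.
Since the cycle is reversible, η = 1 − T_C/T_H = 1 − 313.71/456.00 = 0.3120.
Q_H = W/η = 344/0.3120 = 1102 kJ.

Q_H ≈ 1102 kJ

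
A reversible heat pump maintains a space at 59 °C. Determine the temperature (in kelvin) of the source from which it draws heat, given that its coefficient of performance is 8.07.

T_H = 59 °C → 59 + 273.15 = 332.15 K.
COP_HP = T_H/(T_H − T_C) ⇒ T_C = T_H·(COP_HP − 1)/COP_HP = 332.15 × (8.07 − 1)/8.07 = 291 K.

T_C ≈ 291 K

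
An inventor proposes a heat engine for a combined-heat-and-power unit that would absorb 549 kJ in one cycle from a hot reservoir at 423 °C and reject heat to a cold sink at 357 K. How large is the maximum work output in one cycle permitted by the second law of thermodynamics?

W_max ≈ 267 kJ

T_H = 423 °C → 423 + 273.15 = 696.15 K.
No engine can exceed the Carnot limit: η_max = 1 − T_C/T_H = 1 − 357.00/696.15 = 0.4872.
W_max = η_max · Q_H = 0.4872 × 549 = 267 kJ.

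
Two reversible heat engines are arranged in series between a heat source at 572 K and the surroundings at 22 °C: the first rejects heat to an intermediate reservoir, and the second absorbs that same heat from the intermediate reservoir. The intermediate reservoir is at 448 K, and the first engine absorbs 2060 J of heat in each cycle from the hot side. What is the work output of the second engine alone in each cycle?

W₂ ≈ 550 J

T_C = 22 °C → 22 + 273.15 = 295.15 K.
Heat entering the second stage: Q_m = Q_H·(T_m/T_H) = 2060 × 448.00/572.00 = 1610 J.
Second-stage efficiency η₂ = 1 − T_C/T_m = 1 − 295.15/448.00 = 0.3412, so W₂ = η₂·Q_m = 550 J.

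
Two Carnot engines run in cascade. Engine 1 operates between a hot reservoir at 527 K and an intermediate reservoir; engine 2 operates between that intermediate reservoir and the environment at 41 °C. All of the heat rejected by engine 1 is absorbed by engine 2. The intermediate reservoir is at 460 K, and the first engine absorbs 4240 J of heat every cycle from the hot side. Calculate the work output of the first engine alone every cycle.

T_C = 41 °C → 41 + 273.15 = 314.15 K.
First-stage efficiency η₁ = 1 − T_m/T_H = 1 − 460.00/527.00 = 0.1271.
W₁ = η₁·Q_H = 0.1271 × 4240 = 539 J.

W₁ ≈ 539 J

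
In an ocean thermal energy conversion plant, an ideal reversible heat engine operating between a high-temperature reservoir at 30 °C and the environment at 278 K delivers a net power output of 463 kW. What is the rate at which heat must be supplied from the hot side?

T_H = 30 °C → 30 + 273.15 = 303.15 K.
Since the cycle is reversible, η = 1 − T_C/T_H = 1 − 278.00/303.15 = 0.0830.
Q_H = W/η = 463/0.0830 = 5581 kW.

Q̇_H ≈ 5581 kW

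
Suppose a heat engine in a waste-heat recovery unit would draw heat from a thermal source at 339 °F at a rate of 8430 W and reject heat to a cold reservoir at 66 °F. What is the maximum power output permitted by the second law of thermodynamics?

T_H = 339 °F → (339 − 32) × 5/9 = 170.56 °C = 443.71 K.
T_C = 66 °F → (66 − 32) × 5/9 = 18.89 °C = 292.04 K.
No engine can exceed the Carnot limit: η_max = 1 − T_C/T_H = 1 − 292.04/443.71 = 0.3418.
W_max = η_max · Q_H = 0.3418 × 8430 = 2882 W.

Ẇ_max ≈ 2882 W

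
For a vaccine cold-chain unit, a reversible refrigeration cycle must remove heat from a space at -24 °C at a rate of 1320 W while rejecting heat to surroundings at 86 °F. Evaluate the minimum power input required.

T_H = 86 °F → (86 − 32) × 5/9 = 30.00 °C = 303.15 K.
T_C = -24 °C → -24 + 273.15 = 249.15 K.
Carnot COP: COP_R = T_C/(T_H − T_C) = 249.15/54.00 = 4.6139.
W = Q_C/COP_R = 1320/4.6139 = 286 W.

Ẇ_in ≈ 286 W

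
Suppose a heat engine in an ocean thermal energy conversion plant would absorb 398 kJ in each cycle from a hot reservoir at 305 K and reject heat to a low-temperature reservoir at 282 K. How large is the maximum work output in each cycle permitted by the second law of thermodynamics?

W_max ≈ 30.0 kJ

By the Carnot theorem, η_max = 1 − T_C/T_H = 1 − 282.00/305.00 = 0.0754.
W_max = η_max · Q_H = 0.0754 × 398 = 30.0 kJ.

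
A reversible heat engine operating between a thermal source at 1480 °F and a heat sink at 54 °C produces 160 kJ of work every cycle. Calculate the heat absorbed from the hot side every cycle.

T_H = 1480 °F → (1480 − 32) × 5/9 = 804.44 °C = 1077.59 K.
T_C = 54 °C → 54 + 273.15 = 327.15 K.
η_rev = 1 − T_C/T_H = 1 − 327.15/1077.59 = 0.6964.
Q_H = W/η = 160/0.6964 = 229.8 kJ.

Q_H ≈ 229.8 kJ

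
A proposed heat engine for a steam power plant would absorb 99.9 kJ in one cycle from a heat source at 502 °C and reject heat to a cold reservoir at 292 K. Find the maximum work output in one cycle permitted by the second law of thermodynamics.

W_max ≈ 62.27 kJ

T_H = 502 °C → 502 + 273.15 = 775.15 K.
By the Carnot theorem, η_max = 1 − T_C/T_H = 1 − 292.00/775.15 = 0.6233.
W_max = η_max · Q_H = 0.6233 × 99.9 = 62.27 kJ.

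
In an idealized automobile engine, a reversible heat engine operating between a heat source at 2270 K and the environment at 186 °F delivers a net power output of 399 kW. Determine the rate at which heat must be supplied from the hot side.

T_C = 186 °F → (186 − 32) × 5/9 = 85.56 °C = 358.71 K.
Carnot efficiency: η = 1 − T_C/T_H = 1 − 358.71/2270.00 = 0.8420.
Q_H = W/η = 399/0.8420 = 474 kW.

Q̇_H ≈ 474 kW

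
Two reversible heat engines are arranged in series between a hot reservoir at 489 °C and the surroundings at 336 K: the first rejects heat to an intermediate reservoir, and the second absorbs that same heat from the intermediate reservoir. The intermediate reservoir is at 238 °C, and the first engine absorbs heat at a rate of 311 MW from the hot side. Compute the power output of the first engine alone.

T_H = 489 °C → 489 + 273.15 = 762.15 K.
T_m = 238 °C → 238 + 273.15 = 511.15 K.
First-stage efficiency η₁ = 1 − T_m/T_H = 1 − 511.15/762.15 = 0.3293.
W₁ = η₁·Q_H = 0.3293 × 311 = 102.4 MW.

Ẇ₁ ≈ 102.4 MW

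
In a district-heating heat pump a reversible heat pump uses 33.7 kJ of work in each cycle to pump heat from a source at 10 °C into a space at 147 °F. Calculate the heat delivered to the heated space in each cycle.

Q_H ≈ 211 kJ

T_H = 147 °F → (147 − 32) × 5/9 = 63.89 °C = 337.04 K.
T_C = 10 °C → 10 + 273.15 = 283.15 K.
The Carnot heat-pump COP is COP_HP = T_H/(T_H − T_C) = 337.04/53.89 = 6.2543.
Q_H = COP_HP · W = 6.2543 × 33.7 = 211 kJ.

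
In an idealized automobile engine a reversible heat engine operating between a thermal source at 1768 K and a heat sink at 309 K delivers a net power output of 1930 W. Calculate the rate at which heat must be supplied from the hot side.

For a reversible engine, η = 1 − T_C/T_H = 1 − 309.00/1768.00 = 0.8252.
Q_H = W/η = 1930/0.8252 = 2339 W.

Q̇_H ≈ 2339 W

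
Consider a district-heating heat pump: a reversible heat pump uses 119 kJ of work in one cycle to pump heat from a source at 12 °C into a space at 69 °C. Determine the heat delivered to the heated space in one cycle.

T_H = 69 °C → 69 + 273.15 = 342.15 K.
T_C = 12 °C → 12 + 273.15 = 285.15 K.
For a reversible heat pump, COP_HP = T_H/(T_H − T_C) = 342.15/57.00 = 6.0026.
Q_H = COP_HP · W = 6.0026 × 119 = 714 kJ.

Q_H ≈ 714 kJ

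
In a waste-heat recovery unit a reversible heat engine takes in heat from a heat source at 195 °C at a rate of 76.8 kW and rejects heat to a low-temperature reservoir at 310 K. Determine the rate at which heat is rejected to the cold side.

Q̇_C ≈ 50.9 kW

T_H = 195 °C → 195 + 273.15 = 468.15 K.
Since the cycle is reversible, η = 1 − T_C/T_H = 1 − 310.00/468.15 = 0.3378.
For a reversible cycle Q_C/Q_H = T_C/T_H, so Q_C = 76.8 × 310.00/468.15 = 50.9 kW.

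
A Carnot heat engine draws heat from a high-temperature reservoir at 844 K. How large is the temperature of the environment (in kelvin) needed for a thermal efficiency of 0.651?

T_C ≈ 294.6 K

From η = 1 − T_C/T_H, T_C = T_H·(1 − η) = 844.00 × (1 − 0.651) = 294.6 K.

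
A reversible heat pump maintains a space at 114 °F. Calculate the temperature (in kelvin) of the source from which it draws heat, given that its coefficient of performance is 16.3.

T_C ≈ 299.2 K

T_H = 114 °F → (114 − 32) × 5/9 = 45.56 °C = 318.71 K.
COP_HP = T_H/(T_H − T_C) ⇒ T_C = T_H·(COP_HP − 1)/COP_HP = 318.71 × (16.3 − 1)/16.3 = 299.2 K.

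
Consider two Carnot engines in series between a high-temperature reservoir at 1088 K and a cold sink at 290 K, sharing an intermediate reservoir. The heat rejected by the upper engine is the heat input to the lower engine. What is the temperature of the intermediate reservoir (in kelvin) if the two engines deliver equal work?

For reversible stages Q_m = Q_H·(T_m/T_H). Setting W₁ = Q_H(1 − T_m/T_H) equal to W₂ = Q_m(1 − T_C/T_m) = Q_H·(T_m − T_C)/T_H gives T_H − T_m = T_m − T_C, so T_m = (T_H + T_C)/2 = (1088.00 + 290.00)/2 = 689 K.

T_m ≈ 689 K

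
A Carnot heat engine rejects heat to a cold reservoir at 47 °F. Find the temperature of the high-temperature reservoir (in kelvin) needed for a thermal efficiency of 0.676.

T_H ≈ 869 K

T_C = 47 °F → (47 − 32) × 5/9 = 8.33 °C = 281.48 K.
From η = 1 − T_C/T_H, solving for T_H gives T_H = T_C/(1 − η) = 281.48/(1 − 0.676) = 869 K.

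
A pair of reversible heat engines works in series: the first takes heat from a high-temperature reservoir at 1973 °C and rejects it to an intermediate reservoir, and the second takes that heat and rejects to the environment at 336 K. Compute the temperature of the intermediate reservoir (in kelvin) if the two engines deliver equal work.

T_m ≈ 1290 K

T_H = 1973 °C → 1973 + 273.15 = 2246.15 K.
For reversible stages Q_m = Q_H·(T_m/T_H). Setting W₁ = Q_H(1 − T_m/T_H) equal to W₂ = Q_m(1 − T_C/T_m) = Q_H·(T_m − T_C)/T_H gives T_H − T_m = T_m − T_C, so T_m = (T_H + T_C)/2 = (2246.15 + 336.00)/2 = 1290 K.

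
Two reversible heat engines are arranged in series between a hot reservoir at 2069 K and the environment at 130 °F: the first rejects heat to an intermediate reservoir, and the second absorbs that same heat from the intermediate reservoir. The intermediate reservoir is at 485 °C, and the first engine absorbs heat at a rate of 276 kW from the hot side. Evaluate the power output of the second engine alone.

Ẇ₂ ≈ 57.44 kW

T_C = 130 °F → (130 − 32) × 5/9 = 54.44 °C = 327.59 K.
T_m = 485 °C → 485 + 273.15 = 758.15 K.
Heat entering the second stage: Q_m = Q_H·(T_m/T_H) = 276 × 758.15/2069.00 = 101.1 kW.
Second-stage efficiency η₂ = 1 − T_C/T_m = 1 − 327.59/758.15 = 0.5679, so W₂ = η₂·Q_m = 57.44 kW.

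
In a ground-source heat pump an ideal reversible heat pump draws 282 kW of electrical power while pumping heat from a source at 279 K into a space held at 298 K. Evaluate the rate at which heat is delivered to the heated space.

Reversible heating COP: COP_HP = T_H/(T_H − T_C) = 298.00/19.00 = 15.6842.
Q_H = COP_HP · W = 15.6842 × 282 = 4420 kW.

Q̇_H ≈ 4420 kW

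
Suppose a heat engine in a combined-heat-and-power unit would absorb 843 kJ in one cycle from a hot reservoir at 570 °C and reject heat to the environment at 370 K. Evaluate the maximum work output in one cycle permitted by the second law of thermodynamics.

W_max ≈ 473.1 kJ

T_H = 570 °C → 570 + 273.15 = 843.15 K.
By the Carnot theorem, η_max = 1 − T_C/T_H = 1 − 370.00/843.15 = 0.5612.
W_max = η_max · Q_H = 0.5612 × 843 = 473.1 kJ.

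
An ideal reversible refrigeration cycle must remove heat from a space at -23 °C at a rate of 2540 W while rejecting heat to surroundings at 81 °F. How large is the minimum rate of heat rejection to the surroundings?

T_H = 81 °F → (81 − 32) × 5/9 = 27.22 °C = 300.37 K.
T_C = -23 °C → -23 + 273.15 = 250.15 K.
For a reversible cycle Q_H/Q_C = T_H/T_C, so Q_H = Q_C·T_H/T_C = 2540 × 300.37/250.15 = 3050 W.

Q̇_H ≈ 3050 W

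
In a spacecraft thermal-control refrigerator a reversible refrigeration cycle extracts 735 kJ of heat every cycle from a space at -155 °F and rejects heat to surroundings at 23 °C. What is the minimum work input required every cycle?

T_H = 23 °C → 23 + 273.15 = 296.15 K.
T_C = -155 °F → (-155 − 32) × 5/9 = -103.89 °C = 169.26 K.
For a reversible refrigerator, COP_R = T_C/(T_H − T_C) = 169.26/126.89 = 1.3339.
W = Q_C/COP_R = 735/1.3339 = 551 kJ.

W_in ≈ 551 kJ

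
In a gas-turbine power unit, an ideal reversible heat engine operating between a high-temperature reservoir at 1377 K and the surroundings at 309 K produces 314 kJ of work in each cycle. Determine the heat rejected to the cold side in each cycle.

The Carnot efficiency is η = 1 − T_C/T_H = 1 − 309.00/1377.00 = 0.7756.
Since Q_C/Q_H = T_C/T_H and Q_H = W/η, Q_C = W·T_C/(T_H − T_C) = 314 × 309.00/1068.00 = 90.8 kJ.

Q_C ≈ 90.8 kJ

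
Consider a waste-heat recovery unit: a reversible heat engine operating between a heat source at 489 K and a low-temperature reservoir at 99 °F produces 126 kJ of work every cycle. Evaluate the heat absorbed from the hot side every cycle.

Q_H ≈ 345 kJ

T_C = 99 °F → (99 − 32) × 5/9 = 37.22 °C = 310.37 K.
Since the cycle is reversible, η = 1 − T_C/T_H = 1 − 310.37/489.00 = 0.3653.
Q_H = W/η = 126/0.3653 = 345 kJ.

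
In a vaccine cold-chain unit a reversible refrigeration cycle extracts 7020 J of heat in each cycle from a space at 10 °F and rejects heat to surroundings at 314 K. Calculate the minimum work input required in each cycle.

W_in ≈ 1428 J

T_C = 10 °F → (10 − 32) × 5/9 = -12.22 °C = 260.93 K.
COP_R = T_C/(T_H − T_C) = 260.93/53.07 = 4.9165.
W = Q_C/COP_R = 7020/4.9165 = 1428 J.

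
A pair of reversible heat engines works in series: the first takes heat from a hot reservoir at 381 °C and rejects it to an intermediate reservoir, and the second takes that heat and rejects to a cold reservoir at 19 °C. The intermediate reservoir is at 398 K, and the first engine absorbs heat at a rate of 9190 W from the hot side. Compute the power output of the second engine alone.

Ẇ₂ ≈ 1490 W

T_H = 381 °C → 381 + 273.15 = 654.15 K.
T_C = 19 °C → 19 + 273.15 = 292.15 K.
Heat entering the second stage: Q_m = Q_H·(T_m/T_H) = 9190 × 398.00/654.15 = 5590 W.
Second-stage efficiency η₂ = 1 − T_C/T_m = 1 − 292.15/398.00 = 0.2660, so W₂ = η₂·Q_m = 1490 W.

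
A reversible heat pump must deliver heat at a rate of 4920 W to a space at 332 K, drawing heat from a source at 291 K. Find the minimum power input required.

COP_HP = T_H/(T_H − T_C) = 332.00/41.00 = 8.0976.
W = Q_H/COP_HP = 4920/8.0976 = 607.6 W.

Ẇ_in ≈ 607.6 W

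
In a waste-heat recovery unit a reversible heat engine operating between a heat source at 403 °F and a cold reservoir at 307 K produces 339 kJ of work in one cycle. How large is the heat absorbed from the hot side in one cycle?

Q_H ≈ 943 kJ

T_H = 403 °F → (403 − 32) × 5/9 = 206.11 °C = 479.26 K.
The Carnot efficiency is η = 1 − T_C/T_H = 1 − 307.00/479.26 = 0.3594.
Q_H = W/η = 339/0.3594 = 943 kJ.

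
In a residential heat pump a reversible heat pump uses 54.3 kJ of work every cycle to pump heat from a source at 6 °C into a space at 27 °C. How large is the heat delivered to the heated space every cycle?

T_H = 27 °C → 27 + 273.15 = 300.15 K.
T_C = 6 °C → 6 + 273.15 = 279.15 K.
Reversible heating COP: COP_HP = T_H/(T_H − T_C) = 300.15/21.00 = 14.2929.
Q_H = COP_HP · W = 14.2929 × 54.3 = 776 kJ.

Q_H ≈ 776 kJ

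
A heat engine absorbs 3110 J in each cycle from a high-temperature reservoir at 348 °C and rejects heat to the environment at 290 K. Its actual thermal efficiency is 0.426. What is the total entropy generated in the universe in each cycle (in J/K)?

ΔS_univ ≈ 1.149 J/K

T_H = 348 °C → 348 + 273.15 = 621.15 K.
W = η·Q_H = 0.426 × 3110 = 1325 J, so Q_C = Q_H − W = 1785 J.
Reservoir entropy changes: ΔS_H = −Q_H/T_H = −3110/621.15 = -5.007 J/K and ΔS_C = +Q_C/T_C = 1785/290.00 = 6.156 J/K.
ΔS_univ = −Q_H/T_H + Q_C/T_C = 1.149 J/K (> 0, since η = 0.426 < η_Carnot = 0.533).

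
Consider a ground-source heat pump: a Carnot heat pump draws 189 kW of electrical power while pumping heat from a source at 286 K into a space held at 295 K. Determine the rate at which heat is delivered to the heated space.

Q̇_H ≈ 6200 kW

For a reversible heat pump, COP_HP = T_H/(T_H − T_C) = 295.00/9.00 = 32.7778.
Q_H = COP_HP · W = 32.7778 × 189 = 6200 kW.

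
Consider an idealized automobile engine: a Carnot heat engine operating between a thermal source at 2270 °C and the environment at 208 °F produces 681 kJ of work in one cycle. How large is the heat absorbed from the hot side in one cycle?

T_H = 2270 °C → 2270 + 273.15 = 2543.15 K.
T_C = 208 °F → (208 − 32) × 5/9 = 97.78 °C = 370.93 K.
η_rev = 1 − T_C/T_H = 1 − 370.93/2543.15 = 0.8541.
Q_H = W/η = 681/0.8541 = 797.3 kJ.

Q_H ≈ 797.3 kJ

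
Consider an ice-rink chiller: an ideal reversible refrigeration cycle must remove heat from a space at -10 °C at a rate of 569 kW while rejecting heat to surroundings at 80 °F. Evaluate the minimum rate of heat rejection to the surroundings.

T_H = 80 °F → (80 − 32) × 5/9 = 26.67 °C = 299.82 K.
T_C = -10 °C → -10 + 273.15 = 263.15 K.
For a reversible cycle Q_H/Q_C = T_H/T_C, so Q_H = Q_C·T_H/T_C = 569 × 299.82/263.15 = 648.3 kW.

Q̇_H ≈ 648.3 kW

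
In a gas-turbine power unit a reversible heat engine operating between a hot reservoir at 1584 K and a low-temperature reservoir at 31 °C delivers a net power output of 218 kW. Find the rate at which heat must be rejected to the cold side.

Q̇_C ≈ 51.81 kW

T_C = 31 °C → 31 + 273.15 = 304.15 K.
For a reversible engine, η = 1 − T_C/T_H = 1 − 304.15/1584.00 = 0.8080.
Since Q_C/Q_H = T_C/T_H and Q_H = W/η, Q_C = W·T_C/(T_H − T_C) = 218 × 304.15/1279.85 = 51.81 kW.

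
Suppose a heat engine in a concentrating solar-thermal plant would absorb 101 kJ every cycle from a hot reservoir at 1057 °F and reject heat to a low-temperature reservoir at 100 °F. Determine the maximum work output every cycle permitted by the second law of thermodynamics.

W_max ≈ 63.73 kJ

T_H = 1057 °F → (1057 − 32) × 5/9 = 569.44 °C = 842.59 K.
T_C = 100 °F → (100 − 32) × 5/9 = 37.78 °C = 310.93 K.
The upper bound on efficiency is η_max = 1 − T_C/T_H = 1 − 310.93/842.59 = 0.6310.
W_max = η_max · Q_H = 0.6310 × 101 = 63.73 kJ.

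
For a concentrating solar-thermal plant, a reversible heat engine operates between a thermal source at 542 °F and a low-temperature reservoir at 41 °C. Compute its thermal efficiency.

η ≈ 0.435

T_H = 542 °F → (542 − 32) × 5/9 = 283.33 °C = 556.48 K.
T_C = 41 °C → 41 + 273.15 = 314.15 K.
For a reversible engine, η = 1 − T_C/T_H = 1 − 314.15/556.48 = 0.435.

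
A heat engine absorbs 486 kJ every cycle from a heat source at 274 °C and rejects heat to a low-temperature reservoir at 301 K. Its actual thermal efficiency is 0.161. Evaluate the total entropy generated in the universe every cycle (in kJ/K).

T_H = 274 °C → 274 + 273.15 = 547.15 K.
W = η·Q_H = 0.161 × 486 = 78.25 kJ, so Q_C = Q_H − W = 407.8 kJ.
Entropy balance on the reservoirs: −Q_H/T_H = -0.8882 kJ/K, +Q_C/T_C = 1.355 kJ/K.
ΔS_univ = −Q_H/T_H + Q_C/T_C = 0.466 kJ/K (> 0, since η = 0.161 < η_Carnot = 0.450).

ΔS_univ ≈ 0.466 kJ/K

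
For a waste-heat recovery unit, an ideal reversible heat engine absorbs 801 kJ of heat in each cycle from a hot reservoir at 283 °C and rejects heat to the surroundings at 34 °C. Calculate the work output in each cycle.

W ≈ 359 kJ

T_H = 283 °C → 283 + 273.15 = 556.15 K.
T_C = 34 °C → 34 + 273.15 = 307.15 K.
η_rev = 1 − T_C/T_H = 1 − 307.15/556.15 = 0.4477.
W = η·Q_H = 0.4477 × 801 = 359 kJ.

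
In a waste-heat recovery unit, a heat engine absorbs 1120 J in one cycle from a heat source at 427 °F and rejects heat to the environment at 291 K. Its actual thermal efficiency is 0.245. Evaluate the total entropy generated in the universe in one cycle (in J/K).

ΔS_univ ≈ 0.632 J/K

T_H = 427 °F → (427 − 32) × 5/9 = 219.44 °C = 492.59 K.
W = η·Q_H = 0.245 × 1120 = 274.4 J, so Q_C = Q_H − W = 845.6 J.
The hot reservoir loses entropy Q_H/T_H = 1120/492.59 = 2.274 J/K; the cold reservoir gains Q_C/T_C = 845.6/291.00 = 2.906 J/K.
ΔS_univ = −Q_H/T_H + Q_C/T_C = 0.632 J/K (> 0, since η = 0.245 < η_Carnot = 0.409).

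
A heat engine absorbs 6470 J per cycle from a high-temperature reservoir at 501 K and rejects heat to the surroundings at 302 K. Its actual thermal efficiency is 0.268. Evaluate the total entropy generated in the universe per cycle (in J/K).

W = η·Q_H = 0.268 × 6470 = 1734 J, so Q_C = Q_H − W = 4736 J.
The hot reservoir loses entropy Q_H/T_H = 6470/501.00 = 12.91 J/K; the cold reservoir gains Q_C/T_C = 4736/302.00 = 15.68 J/K.
ΔS_univ = −Q_H/T_H + Q_C/T_C = 2.768 J/K (> 0, since η = 0.268 < η_Carnot = 0.397).

ΔS_univ ≈ 2.768 J/K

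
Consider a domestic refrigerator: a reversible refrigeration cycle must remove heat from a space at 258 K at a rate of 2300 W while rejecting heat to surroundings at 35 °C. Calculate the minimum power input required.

T_H = 35 °C → 35 + 273.15 = 308.15 K.
Carnot COP: COP_R = T_C/(T_H − T_C) = 258.00/50.15 = 5.1446.
W = Q_C/COP_R = 2300/5.1446 = 447.1 W.

Ẇ_in ≈ 447.1 W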